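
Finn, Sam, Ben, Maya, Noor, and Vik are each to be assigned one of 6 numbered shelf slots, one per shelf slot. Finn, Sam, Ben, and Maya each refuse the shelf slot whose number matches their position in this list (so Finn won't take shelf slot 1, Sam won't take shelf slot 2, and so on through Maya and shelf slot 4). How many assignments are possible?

Let Aᵢ (for 1 ≤ i ≤ 4) be the placements that put person i in their forbidden shelf slot. Any j of these fix j positions, leaving (6−j)! ways to fill the rest, and there are C(4,j) ways to pick which j.
By inclusion–exclusion, the number of valid placements is Σ_{j=0}^{4} (−1)^j C(4,j)·(6−j)!.
Computing: 720 − 480 + 144 − 24 + 2 = 362.

362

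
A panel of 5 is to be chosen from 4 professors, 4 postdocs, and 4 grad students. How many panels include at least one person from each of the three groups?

Total 5-person selections from all 12: C(12,5) = 792.
Subtract selections that omit an entire group: no professors → C(8,5) = 56; no postdocs → C(8,5) = 56; no grad students → C(8,5) = 56.
Add back selections omitting two groups (i.e. drawn from a single group): C(4,5) + C(4,5) + C(4,5) = 0.
By inclusion–exclusion: 792 − 168 + 0 = 624.

624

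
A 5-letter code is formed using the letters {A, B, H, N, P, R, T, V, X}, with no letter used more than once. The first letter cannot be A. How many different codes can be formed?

13440

The first letter has 9−1 = 8 choices (anything except A).
The remaining 4 letters are filled from the other 8 symbols without repetition: 8 × 7 × 6 × 5 = 1680.
Total: 8 × 1680 = 13440.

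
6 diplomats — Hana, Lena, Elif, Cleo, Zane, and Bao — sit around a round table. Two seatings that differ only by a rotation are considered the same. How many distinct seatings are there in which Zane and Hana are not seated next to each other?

72

Without the restriction there are (5)! = 120 seatings.
Seatings with Zane beside Hana: treat them as a block with 2 internal orders, giving 2 × (4)! = 48.
Subtracting, 120 − 48 = 72.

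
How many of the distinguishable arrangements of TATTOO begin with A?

With the first slot taken by A, it remains to arrange the other 5 letters (TTTOO).
Those 5 letters have O appearing twice and T appearing 3 times, giving (5)!/(3!·2!) = 10.

10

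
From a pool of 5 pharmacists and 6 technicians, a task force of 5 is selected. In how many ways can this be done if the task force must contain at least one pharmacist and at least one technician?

455

Total 5-person selections from all 11: C(11,5) = 462.
Selections missing a whole group: no pharmacists → C(6,5) = 6; no technicians → C(5,5) = 1.
Both groups omitted at once is impossible, so 462 − 7 = 455.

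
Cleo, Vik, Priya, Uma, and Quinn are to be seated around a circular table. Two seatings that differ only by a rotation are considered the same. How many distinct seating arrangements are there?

Around a circle, 5 distinct people have 5!/5 = (4)! = 24 rotationally distinct seatings.

24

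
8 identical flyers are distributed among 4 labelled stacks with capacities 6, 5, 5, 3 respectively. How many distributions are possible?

106

Without the upper bounds there are C(11,3) = 165 ways to split 8 among 4 stacks.
Subtract solutions that violate a single cap (substitute x_i' = x_i − (cap_i+1)): x_1 ≥ 7 gives C(4,3) = 4; x_2 ≥ 6 gives C(5,3) = 10; x_3 ≥ 6 gives C(5,3) = 10; x_4 ≥ 4 gives C(7,3) = 35. Together 59.
No two caps can be exceeded simultaneously, so the pair terms are all 0.
By inclusion–exclusion the count is 165 − 59 + 0 = 106.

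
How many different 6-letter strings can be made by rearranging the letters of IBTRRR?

The 6 letters of IBTRRR have repeats: R appearing 3 times.
The number of distinct arrangements is 6!/(3!) = 720/6 = 120.

120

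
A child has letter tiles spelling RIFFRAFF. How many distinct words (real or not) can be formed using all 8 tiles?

840

Letter multiplicities in RIFFRAFF: A×1, F×4, I×1, R×2.
So there are 8! / (4!·2!) = 840 distinguishable arrangements.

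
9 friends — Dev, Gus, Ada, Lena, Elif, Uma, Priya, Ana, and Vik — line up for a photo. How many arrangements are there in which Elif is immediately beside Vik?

Place the 7 others and the Elif-Vik pair as 8 objects in a line; the pair has 2 internal arrangements.
So the count is 2·(8)! = 80640.

80640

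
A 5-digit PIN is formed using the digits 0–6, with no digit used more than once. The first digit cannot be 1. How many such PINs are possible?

2160

The first digit has 7−1 = 6 choices (anything except 1).
The remaining 4 digits are filled from the other 6 symbols without repetition: 6 × 5 × 4 × 3 = 360.
Total: 6 × 360 = 2160.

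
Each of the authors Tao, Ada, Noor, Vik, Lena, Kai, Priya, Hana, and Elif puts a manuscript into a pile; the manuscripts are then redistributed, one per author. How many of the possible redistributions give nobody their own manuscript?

This is the derangement count D_9: permutations of 9 items with no fixed point.
By inclusion–exclusion this is Σ_{j=0}^{9} (−1)^j C(9,j)·(9−j)!.
Computing: 362880 − 362880 + 181440 − 60480 + 15120 − 3024 + 504 − 72 + 9 − 1 = 133496.

133496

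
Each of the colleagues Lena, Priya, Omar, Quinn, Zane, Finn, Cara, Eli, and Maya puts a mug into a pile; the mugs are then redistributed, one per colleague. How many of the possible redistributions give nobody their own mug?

This is the derangement count D_9: permutations of 9 items with no fixed point.
By inclusion–exclusion this is Σ_{j=0}^{9} (−1)^j C(9,j)·(9−j)!.
Computing: 362880 − 362880 + 181440 − 60480 + 15120 − 3024 + 504 − 72 + 9 − 1 = 133496.

133496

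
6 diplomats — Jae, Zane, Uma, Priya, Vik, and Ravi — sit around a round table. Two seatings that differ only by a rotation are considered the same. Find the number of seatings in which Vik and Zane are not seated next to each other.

All circular seatings of 6 people number (5)! = 120.
Those with Vik next to Zane: fuse the pair into one unit and seat 5 units around a circle — 2·(4)! = 48.
Subtracting, 120 − 48 = 72.

72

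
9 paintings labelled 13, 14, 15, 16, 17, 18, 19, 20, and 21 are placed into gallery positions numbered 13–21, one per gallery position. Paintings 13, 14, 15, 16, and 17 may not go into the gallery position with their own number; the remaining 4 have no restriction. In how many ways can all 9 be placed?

Let Aᵢ (for 13 ≤ i ≤ 17) be the placements that put painting i in its forbidden gallery position. Any j of these fix j positions, leaving (9−j)! ways to fill the rest, and there are C(5,j) ways to pick which j.
By inclusion–exclusion, the number of valid placements is Σ_{j=0}^{5} (−1)^j C(5,j)·(9−j)!.
Computing: 362880 − 201600 + 50400 − 7200 + 600 − 24 = 205056.

205056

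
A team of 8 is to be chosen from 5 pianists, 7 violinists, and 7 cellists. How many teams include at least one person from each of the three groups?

Total 8-person selections from all 19: C(19,8) = 75582.
Subtract selections that omit an entire group: no pianists → C(14,8) = 3003; no violinists → C(12,8) = 495; no cellists → C(12,8) = 495.
Add back selections omitting two groups (i.e. drawn from a single group): C(5,8) + C(7,8) + C(7,8) = 0.
By inclusion–exclusion: 75582 − 3993 + 0 = 71589.

71589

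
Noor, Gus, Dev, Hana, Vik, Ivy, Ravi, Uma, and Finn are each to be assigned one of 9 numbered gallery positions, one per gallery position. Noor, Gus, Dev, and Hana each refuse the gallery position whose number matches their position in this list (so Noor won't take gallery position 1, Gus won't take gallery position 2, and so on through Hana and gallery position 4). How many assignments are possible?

229080

Let Aᵢ (for 1 ≤ i ≤ 4) be the placements that put person i in their forbidden gallery position. Any j of these fix j positions, leaving (9−j)! ways to fill the rest, and there are C(4,j) ways to pick which j.
By inclusion–exclusion, the number of valid placements is Σ_{j=0}^{4} (−1)^j C(4,j)·(9−j)!.
Computing: 362880 − 161280 + 30240 − 2880 + 120 = 229080.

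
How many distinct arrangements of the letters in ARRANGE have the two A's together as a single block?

360

Treat the 2 copies of A as a single block. The multiset to arrange is then {AA, E, G, N, R, R}, 6 items in all.
That gives (6)!/(2!) = 360 arrangements.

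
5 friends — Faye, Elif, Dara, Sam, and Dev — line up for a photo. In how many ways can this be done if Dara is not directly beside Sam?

72

Of the 5! = 120 arrangements, those with Dara and Sam adjacent number 2 × 4! = 48 (treat the pair as a block with 2 internal orders).
Complementary counting: 120 − 48 = 72.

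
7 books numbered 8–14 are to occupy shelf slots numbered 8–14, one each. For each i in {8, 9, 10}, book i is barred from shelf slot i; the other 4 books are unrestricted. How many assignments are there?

Let Aᵢ (for i ∈ {8, 9, 10}) be the placements that put book i in its forbidden shelf slot. Any j of these fix j positions, leaving (7−j)! ways to fill the rest, and there are C(3,j) ways to pick which j.
By inclusion–exclusion, the number of valid placements is Σ_{j=0}^{3} (−1)^j C(3,j)·(7−j)!.
Computing: 5040 − 2160 + 360 − 24 = 3216.

3216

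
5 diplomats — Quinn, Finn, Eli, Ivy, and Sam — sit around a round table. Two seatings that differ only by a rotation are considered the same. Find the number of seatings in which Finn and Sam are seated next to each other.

12

Glue Finn and Sam into a block (2 internal orders). Seating 4 units around a circle gives (3)! arrangements.
So 2 × (3)! = 2 × 6 = 12.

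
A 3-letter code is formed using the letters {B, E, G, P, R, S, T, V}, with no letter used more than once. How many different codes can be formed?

Choose and order 3 of the 8 symbols: the first letter has 8 options, the next 7, then 6.
8 × 7 × 6 = 336.

336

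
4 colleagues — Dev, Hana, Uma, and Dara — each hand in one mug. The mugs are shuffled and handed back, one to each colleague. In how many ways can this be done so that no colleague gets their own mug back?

9

Let Aᵢ be the assignments in which colleague i gets their own mug. We want the size of the complement of A₁∪…∪A_4.
By inclusion–exclusion this is Σ_{j=0}^{4} (−1)^j C(4,j)·(4−j)!.
Computing: 24 − 24 + 12 − 4 + 1 = 9.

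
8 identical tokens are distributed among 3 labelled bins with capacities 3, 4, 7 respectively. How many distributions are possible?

By stars and bars, unrestricted non-negative solutions to x_1+…+x_3 = 8 number C(8+2,2) = 45.
Subtract solutions that violate a single cap (substitute x_i' = x_i − (cap_i+1)): x_1 ≥ 4 gives C(6,2) = 15; x_2 ≥ 5 gives C(5,2) = 10; x_3 ≥ 8 gives C(2,2) = 1. Together 26.
No two caps can be exceeded simultaneously, so the pair terms are all 0.
By inclusion–exclusion the count is 45 − 26 + 0 = 19.

19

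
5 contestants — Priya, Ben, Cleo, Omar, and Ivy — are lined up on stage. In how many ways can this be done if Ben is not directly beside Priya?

There are 5! = 120 arrangements in all. If Ben and Priya are adjacent, merging them into one block gives 2·(4)! = 48 arrangements.
So 120 − 48 = 72 arrangements keep them apart.

72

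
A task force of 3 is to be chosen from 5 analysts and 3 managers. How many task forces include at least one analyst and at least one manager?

Total 3-person selections from all 8: C(8,3) = 56.
Selections missing a whole group: no analysts → C(3,3) = 1; no managers → C(5,3) = 10.
Both groups omitted at once is impossible, so 56 − 11 = 45.

45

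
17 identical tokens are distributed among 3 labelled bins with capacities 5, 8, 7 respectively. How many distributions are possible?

10

Ignoring the caps, the number of non-negative solutions to x_1+…+x_3 = 17 is C(19,2) = 171.
Subtract solutions that violate a single cap (substitute x_i' = x_i − (cap_i+1)): x_1 ≥ 6 gives C(13,2) = 78; x_2 ≥ 9 gives C(10,2) = 45; x_3 ≥ 8 gives C(11,2) = 55. Together 178.
Add back pairs where two caps are both exceeded: 6 + 10 + 1 = 17.
By inclusion–exclusion the count is 171 − 178 + 17 = 10.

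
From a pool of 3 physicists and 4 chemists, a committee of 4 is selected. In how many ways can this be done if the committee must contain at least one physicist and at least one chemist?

34

Total 4-person selections from all 7: C(7,4) = 35.
Subtract selections that omit an entire group: no physicists → C(4,4) = 1; no chemists → C(3,4) = 0.
Both groups omitted at once is impossible, so 35 − 1 = 34.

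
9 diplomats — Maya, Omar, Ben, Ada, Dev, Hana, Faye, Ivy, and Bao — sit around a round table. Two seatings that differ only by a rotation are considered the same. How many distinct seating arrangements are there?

Fix one person's seat to break rotational symmetry; the remaining 8 people can be arranged in (8)! = 40320 ways.

40320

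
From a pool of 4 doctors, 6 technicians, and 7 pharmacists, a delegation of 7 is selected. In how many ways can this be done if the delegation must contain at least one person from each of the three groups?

Total 7-person selections from all 17: C(17,7) = 19448.
Subtract selections that omit an entire group: no doctors → C(13,7) = 1716; no technicians → C(11,7) = 330; no pharmacists → C(10,7) = 120.
Add back selections omitting two groups (i.e. drawn from a single group): C(4,7) + C(6,7) + C(7,7) = 1.
By inclusion–exclusion: 19448 − 2166 + 1 = 17283.

17283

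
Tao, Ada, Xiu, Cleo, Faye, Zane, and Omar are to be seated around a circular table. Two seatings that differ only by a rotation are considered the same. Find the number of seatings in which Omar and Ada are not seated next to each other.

480

All circular seatings of 7 people number (6)! = 720.
Seatings with Omar beside Ada: treat them as a block with 2 internal orders, giving 2 × (5)! = 240.
Subtracting, 720 − 240 = 480.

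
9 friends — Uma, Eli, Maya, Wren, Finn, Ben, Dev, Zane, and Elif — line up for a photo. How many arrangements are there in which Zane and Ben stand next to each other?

80640

Place the 7 others and the Zane-Ben pair as 8 objects in a line; the pair has 2 internal arrangements.
So the count is 2·(8)! = 80640.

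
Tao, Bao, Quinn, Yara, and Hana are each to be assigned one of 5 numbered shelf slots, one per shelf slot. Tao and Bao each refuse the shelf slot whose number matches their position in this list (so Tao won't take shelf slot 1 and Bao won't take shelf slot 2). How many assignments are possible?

78

Let Aᵢ (for i ∈ {1, 2}) be the placements that put person i in their forbidden shelf slot. Any j of these fix j positions, leaving (5−j)! ways to fill the rest, and there are C(2,j) ways to pick which j.
By inclusion–exclusion, the number of valid placements is Σ_{j=0}^{2} (−1)^j C(2,j)·(5−j)!.
Computing: 120 − 48 + 6 = 78.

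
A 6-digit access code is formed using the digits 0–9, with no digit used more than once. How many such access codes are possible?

Choose and order 6 of the 10 symbols: the first digit has 10 options, the next 9, and so on down to 5.
10 × 9 × 8 × 7 × 6 × 5 = 151200.

151200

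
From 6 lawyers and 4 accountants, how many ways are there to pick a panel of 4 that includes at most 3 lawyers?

Split by how many lawyers are chosen (0 through 3).
Sum: C(6,0)·C(4,4) + C(6,1)·C(4,3) + C(6,2)·C(4,2) + C(6,3)·C(4,1) = 1 + 24 + 90 + 80 = 195.

195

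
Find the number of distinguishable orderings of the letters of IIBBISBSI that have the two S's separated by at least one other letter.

980

There are 9!/(4!·3!·2!) = 1260 arrangements of IIBBISBSI in total.
If the two S's are adjacent, glue them into one block, leaving 8 items to arrange: (8)!/(4!·3!) = 280 ways.
Subtracting, 1260 − 280 = 980 arrangements keep the S's apart.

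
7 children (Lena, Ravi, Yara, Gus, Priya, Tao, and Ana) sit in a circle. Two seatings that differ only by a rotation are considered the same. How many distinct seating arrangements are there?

Seat Lena anywhere (absorbing the rotational symmetry), then permute the other 6: (6)! = 720.

720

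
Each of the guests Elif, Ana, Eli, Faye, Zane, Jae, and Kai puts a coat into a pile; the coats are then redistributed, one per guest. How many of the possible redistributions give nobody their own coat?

1854

This is the derangement count D_7: permutations of 7 items with no fixed point.
By inclusion–exclusion this is Σ_{j=0}^{7} (−1)^j C(7,j)·(7−j)!.
Computing: 5040 − 5040 + 2520 − 840 + 210 − 42 + 7 − 1 = 1854.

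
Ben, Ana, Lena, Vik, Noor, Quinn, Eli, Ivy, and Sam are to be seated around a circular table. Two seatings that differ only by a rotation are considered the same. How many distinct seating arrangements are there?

Around a circle, 9 distinct people have 9!/9 = (8)! = 40320 rotationally distinct seatings.

40320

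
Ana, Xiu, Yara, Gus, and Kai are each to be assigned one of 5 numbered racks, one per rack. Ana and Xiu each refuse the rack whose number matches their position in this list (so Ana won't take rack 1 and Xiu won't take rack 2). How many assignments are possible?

78

Let Aᵢ (for i ∈ {1, 2}) be the placements that put person i in their forbidden rack. Any j of these fix j positions, leaving (5−j)! ways to fill the rest, and there are C(2,j) ways to pick which j.
By inclusion–exclusion, the number of valid placements is Σ_{j=0}^{2} (−1)^j C(2,j)·(5−j)!.
Computing: 120 − 48 + 6 = 78.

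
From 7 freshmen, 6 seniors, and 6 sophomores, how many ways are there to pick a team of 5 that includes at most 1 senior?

Split by how many seniors are chosen (0 through 1).
Sum: C(6,0)·C(13,5) + C(6,1)·C(13,4) = 1287 + 4290 = 5577.

5577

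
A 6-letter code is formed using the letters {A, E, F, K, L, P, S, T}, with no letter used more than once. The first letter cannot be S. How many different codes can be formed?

17640

The first letter has 8−1 = 7 choices (anything except S).
The remaining 5 letters are filled from the other 7 symbols without repetition: 7 × 6 × 5 × 4 × 3 = 2520.
Total: 7 × 2520 = 17640.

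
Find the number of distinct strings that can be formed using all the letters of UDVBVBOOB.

UDVBVBOOB has 9 letters with B appearing 3 times, O appearing twice, and V appearing twice.
The number of distinct arrangements is 9!/(3!·2!·2!) = 362880/24 = 15120.

15120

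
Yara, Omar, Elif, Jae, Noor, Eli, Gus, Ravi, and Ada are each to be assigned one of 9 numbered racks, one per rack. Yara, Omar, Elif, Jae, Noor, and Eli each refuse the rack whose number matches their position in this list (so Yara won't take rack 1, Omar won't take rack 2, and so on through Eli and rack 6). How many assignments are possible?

Let Aᵢ (for 1 ≤ i ≤ 6) be the placements that put person i in their forbidden rack. Any j of these fix j positions, leaving (9−j)! ways to fill the rest, and there are C(6,j) ways to pick which j.
By inclusion–exclusion, the number of valid placements is Σ_{j=0}^{6} (−1)^j C(6,j)·(9−j)!.
Computing: 362880 − 241920 + 75600 − 14400 + 1800 − 144 + 6 = 183822.

183822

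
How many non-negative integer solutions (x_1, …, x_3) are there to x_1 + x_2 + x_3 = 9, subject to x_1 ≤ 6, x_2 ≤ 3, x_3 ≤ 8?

Without the upper bounds there are C(11,2) = 55 ways to split 9 among 3 variables.
Subtract solutions that violate a single cap (substitute x_i' = x_i − (cap_i+1)): x_1 ≥ 7 gives C(4,2) = 6; x_2 ≥ 4 gives C(7,2) = 21; x_3 ≥ 9 gives C(2,2) = 1. Together 28.
No two caps can be exceeded simultaneously, so the pair terms are all 0.
By inclusion–exclusion the count is 55 − 28 + 0 = 27.

27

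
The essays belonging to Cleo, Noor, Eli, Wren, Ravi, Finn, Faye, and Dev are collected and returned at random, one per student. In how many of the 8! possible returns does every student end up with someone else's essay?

14833

Let Aᵢ be the assignments in which student i gets their own essay. We want the size of the complement of A₁∪…∪A_8.
By inclusion–exclusion this is Σ_{j=0}^{8} (−1)^j C(8,j)·(8−j)!.
Computing: 40320 − 40320 + 20160 − 6720 + 1680 − 336 + 56 − 8 + 1 = 14833.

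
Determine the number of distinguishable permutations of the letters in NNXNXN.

15

The 6 letters of NNXNXN have repeats: N appearing 4 times and X appearing twice.
The number of distinct arrangements is 6!/(4!·2!) = 720/48 = 15.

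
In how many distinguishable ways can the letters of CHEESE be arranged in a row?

The 6 letters of CHEESE have repeats: E appearing 3 times.
So there are 6! / (3!) = 120 distinguishable arrangements.

120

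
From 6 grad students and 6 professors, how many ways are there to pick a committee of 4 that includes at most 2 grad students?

360

Split by how many grad students are chosen (0 through 2).
Sum: C(6,0)·C(6,4) + C(6,1)·C(6,3) + C(6,2)·C(6,2) = 15 + 120 + 225 = 360.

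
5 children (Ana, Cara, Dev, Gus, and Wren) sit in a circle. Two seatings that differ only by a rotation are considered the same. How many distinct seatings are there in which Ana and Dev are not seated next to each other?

Without the restriction there are (4)! = 24 seatings.
Those with Ana next to Dev: fuse the pair into one unit and seat 4 units around a circle — 2·(3)! = 12.
Subtracting, 24 − 12 = 12.

12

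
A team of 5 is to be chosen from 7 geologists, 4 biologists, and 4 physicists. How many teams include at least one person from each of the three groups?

Unrestricted: C(15,5) = 3003 ways to pick any 5 of the 15.
Subtract selections that omit an entire group: no geologists → C(8,5) = 56; no biologists → C(11,5) = 462; no physicists → C(11,5) = 462.
Add back selections omitting two groups (i.e. drawn from a single group): C(7,5) + C(4,5) + C(4,5) = 21.
By inclusion–exclusion: 3003 − 980 + 21 = 2044.

2044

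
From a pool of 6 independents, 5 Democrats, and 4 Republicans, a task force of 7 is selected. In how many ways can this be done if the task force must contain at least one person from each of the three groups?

With no constraint there are C(15,7) = 6435 possible selections.
Subtract selections that omit an entire group: no independents → C(9,7) = 36; no Democrats → C(10,7) = 120; no Republicans → C(11,7) = 330.
Add back selections omitting two groups (i.e. drawn from a single group): C(6,7) + C(5,7) + C(4,7) = 0.
By inclusion–exclusion: 6435 − 486 + 0 = 5949.

5949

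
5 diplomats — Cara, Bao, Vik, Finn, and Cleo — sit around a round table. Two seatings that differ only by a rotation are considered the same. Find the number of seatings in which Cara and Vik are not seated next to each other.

12

All circular seatings of 5 people number (4)! = 24.
Seatings with Cara beside Vik: treat them as a block with 2 internal orders, giving 2 × (3)! = 12.
Subtracting, 24 − 12 = 12.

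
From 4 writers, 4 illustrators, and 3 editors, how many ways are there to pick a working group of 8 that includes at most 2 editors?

Split by how many editors are chosen (0 through 2).
Sum: C(3,0)·C(8,8) + C(3,1)·C(8,7) + C(3,2)·C(8,6) = 1 + 24 + 84 = 109.

109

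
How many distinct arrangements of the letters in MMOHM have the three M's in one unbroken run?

6

Treat the 3 copies of M as a single block. The multiset to arrange is then {MMM, H, O}, 3 items in all.
All 3 items are distinct, so there are (3)! = 6 arrangements.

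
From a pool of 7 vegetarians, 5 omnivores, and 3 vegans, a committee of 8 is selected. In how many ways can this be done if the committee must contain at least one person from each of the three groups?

5894

Total 8-person selections from all 15: C(15,8) = 6435.
Selections missing a whole group: no vegetarians → C(8,8) = 1; no omnivores → C(10,8) = 45; no vegans → C(12,8) = 495.
Add back selections omitting two groups (i.e. drawn from a single group): C(7,8) + C(5,8) + C(3,8) = 0.
By inclusion–exclusion: 6435 − 541 + 0 = 5894.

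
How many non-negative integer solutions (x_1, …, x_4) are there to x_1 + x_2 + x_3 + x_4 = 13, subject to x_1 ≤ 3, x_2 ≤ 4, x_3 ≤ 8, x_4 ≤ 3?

47

Without the upper bounds there are C(16,3) = 560 ways to split 13 among 4 variables.
Subtract solutions that violate a single cap (substitute x_i' = x_i − (cap_i+1)): x_1 ≥ 4 gives C(12,3) = 220; x_2 ≥ 5 gives C(11,3) = 165; x_3 ≥ 9 gives C(7,3) = 35; x_4 ≥ 4 gives C(12,3) = 220. Together 640.
Add back pairs where two caps are both exceeded: 35 + 1 + 56 + 0 + 35 + 1 = 128.
Subtract triples: 0 + 1 + 0 + 0 = 1.
By inclusion–exclusion the count is 560 − 640 + 128 − 1 = 47.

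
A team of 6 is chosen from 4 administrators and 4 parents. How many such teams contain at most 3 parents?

22

Split by how many parents are chosen (0 through 3).
Sum: C(4,0)·C(4,6) + C(4,1)·C(4,5) + C(4,2)·C(4,4) + C(4,3)·C(4,3) = 0 + 0 + 6 + 16 = 22.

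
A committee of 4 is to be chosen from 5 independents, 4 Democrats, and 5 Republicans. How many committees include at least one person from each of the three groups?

550

Unrestricted: C(14,4) = 1001 ways to pick any 4 of the 14.
Subtract selections that omit an entire group: no independents → C(9,4) = 126; no Democrats → C(10,4) = 210; no Republicans → C(9,4) = 126.
Add back selections omitting two groups (i.e. drawn from a single group): C(5,4) + C(4,4) + C(5,4) = 11.
By inclusion–exclusion: 1001 − 462 + 11 = 550.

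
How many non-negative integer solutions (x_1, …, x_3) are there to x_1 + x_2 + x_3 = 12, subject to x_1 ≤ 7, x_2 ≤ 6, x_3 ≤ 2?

9

Without the upper bounds there are C(14,2) = 91 ways to split 12 among 3 variables.
Subtract solutions that violate a single cap (substitute x_i' = x_i − (cap_i+1)): x_1 ≥ 8 gives C(6,2) = 15; x_2 ≥ 7 gives C(7,2) = 21; x_3 ≥ 3 gives C(11,2) = 55. Together 91.
Add back pairs where two caps are both exceeded: 0 + 3 + 6 = 9.
By inclusion–exclusion the count is 91 − 91 + 9 = 9.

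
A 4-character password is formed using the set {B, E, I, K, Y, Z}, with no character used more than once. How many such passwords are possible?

360

Choose and order 4 of the 6 symbols: the first character has 6 options, the next 5, then 4, 3.
That product is 6 × 5 × 4 × 3 = 360.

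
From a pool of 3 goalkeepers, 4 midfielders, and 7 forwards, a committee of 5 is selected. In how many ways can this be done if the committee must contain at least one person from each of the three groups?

1288

With no constraint there are C(14,5) = 2002 possible selections.
Subtract selections that omit an entire group: no goalkeepers → C(11,5) = 462; no midfielders → C(10,5) = 252; no forwards → C(7,5) = 21.
Add back selections omitting two groups (i.e. drawn from a single group): C(3,5) + C(4,5) + C(7,5) = 21.
By inclusion–exclusion: 2002 − 735 + 21 = 1288.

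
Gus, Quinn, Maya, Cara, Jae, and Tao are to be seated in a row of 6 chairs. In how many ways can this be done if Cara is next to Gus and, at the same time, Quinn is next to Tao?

96

Treat {Cara,Gus} as one block (2 orders) and {Quinn,Tao} as another (2 orders).
That leaves 4 units to arrange: 2 × 2 × 4! = 4 × 24 = 96.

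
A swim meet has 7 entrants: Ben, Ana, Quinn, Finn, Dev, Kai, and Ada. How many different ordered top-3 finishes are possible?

210

This is an ordered selection of 3 from 7: P(7,3).
That gives 7 × 6 × 5 = 210.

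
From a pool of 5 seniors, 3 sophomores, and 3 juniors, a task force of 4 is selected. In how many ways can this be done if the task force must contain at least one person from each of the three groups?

180

With no constraint there are C(11,4) = 330 possible selections.
Selections missing a whole group: no seniors → C(6,4) = 15; no sophomores → C(8,4) = 70; no juniors → C(8,4) = 70.
Add back selections omitting two groups (i.e. drawn from a single group): C(5,4) + C(3,4) + C(3,4) = 5.
By inclusion–exclusion: 330 − 155 + 5 = 180.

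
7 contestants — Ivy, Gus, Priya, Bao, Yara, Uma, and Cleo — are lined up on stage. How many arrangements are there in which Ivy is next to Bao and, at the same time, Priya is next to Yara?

480

Treat {Ivy,Bao} as one block (2 orders) and {Priya,Yara} as another (2 orders).
That leaves 5 units to arrange: 2 × 2 × 5! = 4 × 120 = 480.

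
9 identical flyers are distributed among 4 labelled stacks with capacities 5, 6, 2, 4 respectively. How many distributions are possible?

76

Without the upper bounds there are C(12,3) = 220 ways to split 9 among 4 stacks.
Subtract solutions that violate a single cap (substitute x_i' = x_i − (cap_i+1)): x_1 ≥ 6 gives C(6,3) = 20; x_2 ≥ 7 gives C(5,3) = 10; x_3 ≥ 3 gives C(9,3) = 84; x_4 ≥ 5 gives C(7,3) = 35. Together 149.
Add back pairs where two caps are both exceeded: 0 + 1 + 0 + 0 + 0 + 4 = 5.
By inclusion–exclusion the count is 220 − 149 + 5 = 76.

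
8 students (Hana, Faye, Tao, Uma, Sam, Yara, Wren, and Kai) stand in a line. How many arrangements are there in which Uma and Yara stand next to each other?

10080

Treat {Uma, Yara} as a single unit. There are 7 units to order, and the pair itself can be ordered 2 ways.
That gives 2 × 7! = 2 × 5040 = 10080.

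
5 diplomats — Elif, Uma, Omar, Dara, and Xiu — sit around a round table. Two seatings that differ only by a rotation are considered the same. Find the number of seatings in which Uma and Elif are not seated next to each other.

12

Without the restriction there are (4)! = 24 seatings.
Seatings with Uma beside Elif: treat them as a block with 2 internal orders, giving 2 × (3)! = 12.
Subtracting, 24 − 12 = 12.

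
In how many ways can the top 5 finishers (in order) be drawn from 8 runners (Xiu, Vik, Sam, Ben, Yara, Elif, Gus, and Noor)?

6720

There are 8 choices for 1st place, 7 for 2nd, and so on down to 4 for position 5.
That gives 8 × 7 × 6 × 5 × 4 = 6720.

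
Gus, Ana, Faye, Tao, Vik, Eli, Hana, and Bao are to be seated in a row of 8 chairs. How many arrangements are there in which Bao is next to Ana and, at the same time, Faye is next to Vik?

2880

Treat {Bao,Ana} as one block (2 orders) and {Faye,Vik} as another (2 orders).
That leaves 6 units to arrange: 2 × 2 × 6! = 4 × 720 = 2880.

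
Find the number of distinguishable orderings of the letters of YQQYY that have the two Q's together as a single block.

4

Treat the 2 copies of Q as a single block. The multiset to arrange is then {QQ, Y, Y, Y}, 4 items in all.
That gives (4)!/(3!) = 4 arrangements.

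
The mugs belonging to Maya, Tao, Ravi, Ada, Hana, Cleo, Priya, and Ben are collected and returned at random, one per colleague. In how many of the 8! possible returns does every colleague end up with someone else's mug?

14833

Let Aᵢ be the assignments in which colleague i gets their own mug. We want the size of the complement of A₁∪…∪A_8.
By inclusion–exclusion this is Σ_{j=0}^{8} (−1)^j C(8,j)·(8−j)!.
Computing: 40320 − 40320 + 20160 − 6720 + 1680 − 336 + 56 − 8 + 1 = 14833.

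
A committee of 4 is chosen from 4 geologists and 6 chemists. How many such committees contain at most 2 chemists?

Split by how many chemists are chosen (0 through 2).
Sum: C(6,0)·C(4,4) + C(6,1)·C(4,3) + C(6,2)·C(4,2) = 1 + 24 + 90 = 115.

115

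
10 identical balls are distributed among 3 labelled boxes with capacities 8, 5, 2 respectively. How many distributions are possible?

Without the upper bounds there are C(12,2) = 66 ways to split 10 among 3 boxes.
Subtract solutions that violate a single cap (substitute x_i' = x_i − (cap_i+1)): x_1 ≥ 9 gives C(3,2) = 3; x_2 ≥ 6 gives C(6,2) = 15; x_3 ≥ 3 gives C(9,2) = 36. Together 54.
Add back pairs where two caps are both exceeded: 0 + 0 + 3 = 3.
By inclusion–exclusion the count is 66 − 54 + 3 = 15.

15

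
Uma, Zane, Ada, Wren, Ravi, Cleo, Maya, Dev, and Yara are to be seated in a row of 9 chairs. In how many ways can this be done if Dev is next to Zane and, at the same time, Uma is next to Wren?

Treat {Dev,Zane} as one block (2 orders) and {Uma,Wren} as another (2 orders).
That leaves 7 units to arrange: 2 × 2 × 7! = 4 × 5040 = 20160.

20160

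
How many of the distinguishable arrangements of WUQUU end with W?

4

With the last slot taken by W, it remains to arrange the other 4 letters (UQUU).
Those 4 letters have U appearing 3 times, giving (4)!/(3!) = 4.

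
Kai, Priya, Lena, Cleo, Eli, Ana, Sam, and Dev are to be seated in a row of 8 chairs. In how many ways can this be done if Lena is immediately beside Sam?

10080

Glue Lena and Sam into one block (2 internal orders), leaving 7 units to arrange in a row.
That gives 2 × 7! = 2 × 5040 = 10080.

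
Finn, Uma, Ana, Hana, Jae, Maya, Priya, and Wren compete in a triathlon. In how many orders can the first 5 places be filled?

6720

This is an ordered selection of 5 from 8: P(8,5).
That gives 8 × 7 × 6 × 5 × 4 = 6720.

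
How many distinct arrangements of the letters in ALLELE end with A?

Fix A in the last position and arrange the remaining 5 letters.
Those 5 letters have E appearing twice and L appearing 3 times, giving (5)!/(3!·2!) = 10.

10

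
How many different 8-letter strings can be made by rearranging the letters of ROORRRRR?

28

The 8 letters of ROORRRRR have repeats: O appearing twice and R appearing 6 times.
The number of distinct arrangements is 8!/(6!·2!) = 40320/1440 = 28.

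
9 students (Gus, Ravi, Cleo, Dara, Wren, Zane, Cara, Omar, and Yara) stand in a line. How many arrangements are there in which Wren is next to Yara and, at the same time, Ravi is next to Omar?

20160

Treat {Wren,Yara} as one block (2 orders) and {Ravi,Omar} as another (2 orders).
That leaves 7 units to arrange: 2 × 2 × 7! = 4 × 5040 = 20160.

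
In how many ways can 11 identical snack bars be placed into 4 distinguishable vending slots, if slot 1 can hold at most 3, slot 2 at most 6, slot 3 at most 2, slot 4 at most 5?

42

Ignoring the caps, the number of non-negative solutions to x_1+…+x_4 = 11 is C(14,3) = 364.
Subtract solutions that violate a single cap (substitute x_i' = x_i − (cap_i+1)): x_1 ≥ 4 gives C(10,3) = 120; x_2 ≥ 7 gives C(7,3) = 35; x_3 ≥ 3 gives C(11,3) = 165; x_4 ≥ 6 gives C(8,3) = 56. Together 376.
Add back pairs where two caps are both exceeded: 1 + 35 + 4 + 4 + 0 + 10 = 54.
By inclusion–exclusion the count is 364 − 376 + 54 = 42.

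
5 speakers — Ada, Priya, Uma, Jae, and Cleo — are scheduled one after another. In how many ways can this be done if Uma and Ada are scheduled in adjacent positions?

Glue Uma and Ada into one block (2 internal orders), leaving 4 units to arrange in a row.
That gives 2 × 4! = 2 × 24 = 48.

48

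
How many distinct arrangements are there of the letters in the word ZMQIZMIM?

Letter multiplicities in ZMQIZMIM: I×2, M×3, Q×1, Z×2.
The number of distinct arrangements is 8!/(3!·2!·2!) = 40320/24 = 1680.

1680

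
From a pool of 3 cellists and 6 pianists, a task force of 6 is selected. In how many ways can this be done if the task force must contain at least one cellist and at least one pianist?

83

Unrestricted: C(9,6) = 84 ways to pick any 6 of the 9.
Selections missing a whole group: no cellists → C(6,6) = 1; no pianists → C(3,6) = 0.
Both groups omitted at once is impossible, so 84 − 1 = 83.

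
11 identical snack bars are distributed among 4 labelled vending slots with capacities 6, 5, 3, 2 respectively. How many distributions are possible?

Ignoring the caps, the number of non-negative solutions to x_1+…+x_4 = 11 is C(14,3) = 364.
Subtract solutions that violate a single cap (substitute x_i' = x_i − (cap_i+1)): x_1 ≥ 7 gives C(7,3) = 35; x_2 ≥ 6 gives C(8,3) = 56; x_3 ≥ 4 gives C(10,3) = 120; x_4 ≥ 3 gives C(11,3) = 165. Together 376.
Add back pairs where two caps are both exceeded: 0 + 1 + 4 + 4 + 10 + 35 = 54.
By inclusion–exclusion the count is 364 − 376 + 54 = 42.

42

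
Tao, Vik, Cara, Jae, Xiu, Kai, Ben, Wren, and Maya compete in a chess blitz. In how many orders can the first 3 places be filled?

This is an ordered selection of 3 from 9: P(9,3).
That gives 9 × 8 × 7 = 504.

504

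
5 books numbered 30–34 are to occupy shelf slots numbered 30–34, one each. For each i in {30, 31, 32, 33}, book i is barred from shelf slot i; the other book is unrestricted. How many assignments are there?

Let Aᵢ (for 30 ≤ i ≤ 33) be the placements that put book i in its forbidden shelf slot. Any j of these fix j positions, leaving (5−j)! ways to fill the rest, and there are C(4,j) ways to pick which j.
By inclusion–exclusion, the number of valid placements is Σ_{j=0}^{4} (−1)^j C(4,j)·(5−j)!.
Computing: 120 − 96 + 36 − 8 + 1 = 53.

53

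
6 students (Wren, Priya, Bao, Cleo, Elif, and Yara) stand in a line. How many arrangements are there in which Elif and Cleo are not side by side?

There are 6! = 720 arrangements in all. If Elif and Cleo are adjacent, merging them into one block gives 2·(5)! = 240 arrangements.
Complementary counting: 720 − 240 = 480.

480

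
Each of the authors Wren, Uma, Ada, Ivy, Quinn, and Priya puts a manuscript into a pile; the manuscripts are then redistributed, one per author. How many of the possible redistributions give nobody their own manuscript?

265

Count assignments avoiding every fixed point. For any j of the 6 authors fixed to their own manuscript, the other 6−j can be arranged in (6−j)! ways.
By inclusion–exclusion this is Σ_{j=0}^{6} (−1)^j C(6,j)·(6−j)!.
Computing: 720 − 720 + 360 − 120 + 30 − 6 + 1 = 265.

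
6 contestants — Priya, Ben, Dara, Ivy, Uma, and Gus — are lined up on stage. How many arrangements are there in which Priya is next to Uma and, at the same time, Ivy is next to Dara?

Treat {Priya,Uma} as one block (2 orders) and {Ivy,Dara} as another (2 orders).
That leaves 4 units to arrange: 2 × 2 × 4! = 4 × 24 = 96.

96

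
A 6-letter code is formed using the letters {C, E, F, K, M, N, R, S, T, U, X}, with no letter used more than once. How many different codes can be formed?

With no repetition, fill the 6 letters in order: 11 choices, then 10, down to 6.
That product is 11 × 10 × 9 × 8 × 7 × 6 = 332640.

332640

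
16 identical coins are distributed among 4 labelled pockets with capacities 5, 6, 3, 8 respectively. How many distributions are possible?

73

Ignoring the caps, the number of non-negative solutions to x_1+…+x_4 = 16 is C(19,3) = 969.
Subtract solutions that violate a single cap (substitute x_i' = x_i − (cap_i+1)): x_1 ≥ 6 gives C(13,3) = 286; x_2 ≥ 7 gives C(12,3) = 220; x_3 ≥ 4 gives C(15,3) = 455; x_4 ≥ 9 gives C(10,3) = 120. Together 1081.
Add back pairs where two caps are both exceeded: 20 + 84 + 4 + 56 + 1 + 20 = 185.
By inclusion–exclusion the count is 969 − 1081 + 185 = 73.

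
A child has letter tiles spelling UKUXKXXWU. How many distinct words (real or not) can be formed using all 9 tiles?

Letter multiplicities in UKUXKXXWU: K×2, U×3, W×1, X×3.
So there are 9! / (3!·3!·2!) = 5040 distinguishable arrangements.

5040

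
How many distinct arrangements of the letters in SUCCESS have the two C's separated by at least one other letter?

300

Total arrangements of SUCCESS: 7!/(3!·2!) = 420.
If the two C's are adjacent, glue them into one block, leaving 6 items to arrange: (6)!/(3!) = 120 ways.
Hence 420 − 120 = 300.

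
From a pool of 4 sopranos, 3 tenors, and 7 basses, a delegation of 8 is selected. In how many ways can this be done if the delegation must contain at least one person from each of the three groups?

2793

With no constraint there are C(14,8) = 3003 possible selections.
Subtract selections that omit an entire group: no sopranos → C(10,8) = 45; no tenors → C(11,8) = 165; no basses → C(7,8) = 0.
Add back selections omitting two groups (i.e. drawn from a single group): C(4,8) + C(3,8) + C(7,8) = 0.
By inclusion–exclusion: 3003 − 210 + 0 = 2793.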